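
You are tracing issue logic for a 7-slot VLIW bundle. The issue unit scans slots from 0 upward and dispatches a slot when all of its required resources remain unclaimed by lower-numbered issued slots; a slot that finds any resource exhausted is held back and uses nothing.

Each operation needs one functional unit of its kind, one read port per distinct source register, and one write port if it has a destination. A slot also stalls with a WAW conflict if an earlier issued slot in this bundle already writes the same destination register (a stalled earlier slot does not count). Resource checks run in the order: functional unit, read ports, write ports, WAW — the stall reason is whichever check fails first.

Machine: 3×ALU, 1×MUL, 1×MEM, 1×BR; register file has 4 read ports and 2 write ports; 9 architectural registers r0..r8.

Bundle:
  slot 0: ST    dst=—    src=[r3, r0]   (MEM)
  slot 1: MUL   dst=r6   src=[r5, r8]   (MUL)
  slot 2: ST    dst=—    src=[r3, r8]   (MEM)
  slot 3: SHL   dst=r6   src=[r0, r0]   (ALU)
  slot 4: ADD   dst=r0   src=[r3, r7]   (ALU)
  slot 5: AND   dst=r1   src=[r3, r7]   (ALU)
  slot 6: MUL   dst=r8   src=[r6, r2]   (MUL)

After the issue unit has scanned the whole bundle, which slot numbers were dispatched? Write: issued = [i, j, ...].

issued = [0, 1]

(0) want 1×MEM +2rd +0wr — yes → AL3|MU1|ME0|BR1|rd2|wr2
(1) want 1×MUL +2rd +1wr — yes → AL3|MU0|ME0|BR1|rd0|wr1
(2) want 1×MEM +2rd +0wr — FU → AL3|MU0|ME0|BR1|rd0|wr1
(3) want 1×ALU +1rd +1wr — RD_PORT → AL3|MU0|ME0|BR1|rd0|wr1
(4) want 1×ALU +2rd +1wr — RD_PORT → AL3|MU0|ME0|BR1|rd0|wr1
(5) want 1×ALU +2rd +1wr — RD_PORT → AL3|MU0|ME0|BR1|rd0|wr1
(6) want 1×MUL +2rd +1wr — FU → AL3|MU0|ME0|BR1|rd0|wr1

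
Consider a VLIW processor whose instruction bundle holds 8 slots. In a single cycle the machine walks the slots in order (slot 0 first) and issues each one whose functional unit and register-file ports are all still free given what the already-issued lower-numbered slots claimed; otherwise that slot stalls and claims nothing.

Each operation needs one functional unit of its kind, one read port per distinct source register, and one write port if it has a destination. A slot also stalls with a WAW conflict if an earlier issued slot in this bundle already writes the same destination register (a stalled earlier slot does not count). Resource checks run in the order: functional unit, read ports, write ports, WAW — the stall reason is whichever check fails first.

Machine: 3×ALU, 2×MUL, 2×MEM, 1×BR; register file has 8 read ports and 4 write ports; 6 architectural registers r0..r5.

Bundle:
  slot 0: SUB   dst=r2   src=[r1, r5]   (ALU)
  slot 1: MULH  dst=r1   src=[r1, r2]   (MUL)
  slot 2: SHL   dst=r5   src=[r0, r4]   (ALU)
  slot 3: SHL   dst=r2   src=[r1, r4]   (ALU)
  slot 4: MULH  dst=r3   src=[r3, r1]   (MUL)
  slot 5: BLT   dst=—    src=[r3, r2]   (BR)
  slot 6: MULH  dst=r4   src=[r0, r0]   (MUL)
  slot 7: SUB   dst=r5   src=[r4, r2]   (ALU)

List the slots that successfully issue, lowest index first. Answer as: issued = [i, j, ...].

#0 ALU src=r1,r5 dispatched  <A:2 Mu:2 Ld:2 B:1 rd:6 wr:3>
#1 MUL src=r1,r2 dispatched  <A:2 Mu:1 Ld:2 B:1 rd:4 wr:2>
#2 ALU src=r0,r4 dispatched  <A:1 Mu:1 Ld:2 B:1 rd:2 wr:1>
#3 ALU src=r1,r4 held:WAW  <A:1 Mu:1 Ld:2 B:1 rd:2 wr:1>
#4 MUL src=r3,r1 dispatched  <A:1 Mu:0 Ld:2 B:1 rd:0 wr:0>
#5 BR src=r3,r2 held:RD_PORT  <A:1 Mu:0 Ld:2 B:1 rd:0 wr:0>
#6 MUL src=r0,r0 held:FU  <A:1 Mu:0 Ld:2 B:1 rd:0 wr:0>
#7 ALU src=r4,r2 held:RD_PORT  <A:1 Mu:0 Ld:2 B:1 rd:0 wr:0>

issued = [0, 1, 2, 4]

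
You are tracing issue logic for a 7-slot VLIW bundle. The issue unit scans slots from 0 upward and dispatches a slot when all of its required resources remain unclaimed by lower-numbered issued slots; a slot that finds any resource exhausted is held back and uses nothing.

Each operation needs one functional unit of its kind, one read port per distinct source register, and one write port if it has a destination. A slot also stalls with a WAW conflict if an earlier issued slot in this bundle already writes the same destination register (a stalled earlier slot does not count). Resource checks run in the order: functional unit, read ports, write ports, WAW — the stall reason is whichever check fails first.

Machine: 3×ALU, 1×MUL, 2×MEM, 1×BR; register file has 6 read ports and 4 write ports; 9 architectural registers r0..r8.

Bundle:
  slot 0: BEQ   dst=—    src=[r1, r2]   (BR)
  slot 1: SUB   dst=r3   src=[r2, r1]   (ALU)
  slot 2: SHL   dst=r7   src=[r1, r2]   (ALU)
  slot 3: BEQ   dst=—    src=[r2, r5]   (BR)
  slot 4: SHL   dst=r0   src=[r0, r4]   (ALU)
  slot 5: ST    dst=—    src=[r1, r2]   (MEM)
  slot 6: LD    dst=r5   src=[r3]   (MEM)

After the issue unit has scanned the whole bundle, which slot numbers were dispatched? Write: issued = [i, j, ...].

issued = [0, 1, 2]

#0 BR src=r1,r2 dispatched  <A:3 Mu:1 Ld:2 B:0 rd:4 wr:4>
#1 ALU src=r2,r1 dispatched  <A:2 Mu:1 Ld:2 B:0 rd:2 wr:3>
#2 ALU src=r1,r2 dispatched  <A:1 Mu:1 Ld:2 B:0 rd:0 wr:2>
#3 BR src=r2,r5 held:FU  <A:1 Mu:1 Ld:2 B:0 rd:0 wr:2>
#4 ALU src=r0,r4 held:RD_PORT  <A:1 Mu:1 Ld:2 B:0 rd:0 wr:2>
#5 MEM src=r1,r2 held:RD_PORT  <A:1 Mu:1 Ld:2 B:0 rd:0 wr:2>
#6 MEM src=r3 held:RD_PORT  <A:1 Mu:1 Ld:2 B:0 rd:0 wr:2>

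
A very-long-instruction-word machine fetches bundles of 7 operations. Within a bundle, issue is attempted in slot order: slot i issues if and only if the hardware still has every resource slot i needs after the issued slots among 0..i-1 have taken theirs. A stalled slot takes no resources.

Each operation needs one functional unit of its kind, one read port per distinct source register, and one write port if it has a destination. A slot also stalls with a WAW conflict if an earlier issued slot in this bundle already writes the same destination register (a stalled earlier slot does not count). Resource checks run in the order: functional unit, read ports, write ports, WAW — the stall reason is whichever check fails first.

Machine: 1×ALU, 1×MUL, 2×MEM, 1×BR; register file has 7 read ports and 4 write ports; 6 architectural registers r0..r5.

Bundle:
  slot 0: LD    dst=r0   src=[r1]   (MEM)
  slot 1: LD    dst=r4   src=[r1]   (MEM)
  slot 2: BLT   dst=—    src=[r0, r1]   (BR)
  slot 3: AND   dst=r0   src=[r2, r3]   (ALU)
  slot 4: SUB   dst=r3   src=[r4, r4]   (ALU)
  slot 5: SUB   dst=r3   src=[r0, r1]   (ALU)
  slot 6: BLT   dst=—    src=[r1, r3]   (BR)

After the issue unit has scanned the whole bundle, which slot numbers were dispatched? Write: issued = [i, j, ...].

issued = [0, 1, 2, 4]

#0 MEM src=r1 dispatched  <A:1 Mu:1 Ld:1 B:1 rd:6 wr:3>
#1 MEM src=r1 dispatched  <A:1 Mu:1 Ld:0 B:1 rd:5 wr:2>
#2 BR src=r0,r1 dispatched  <A:1 Mu:1 Ld:0 B:0 rd:3 wr:2>
#3 ALU src=r2,r3 held:WAW  <A:1 Mu:1 Ld:0 B:0 rd:3 wr:2>
#4 ALU src=r4,r4 dispatched  <A:0 Mu:1 Ld:0 B:0 rd:2 wr:1>
#5 ALU src=r0,r1 held:FU  <A:0 Mu:1 Ld:0 B:0 rd:2 wr:1>
#6 BR src=r1,r3 held:FU  <A:0 Mu:1 Ld:0 B:0 rd:2 wr:1>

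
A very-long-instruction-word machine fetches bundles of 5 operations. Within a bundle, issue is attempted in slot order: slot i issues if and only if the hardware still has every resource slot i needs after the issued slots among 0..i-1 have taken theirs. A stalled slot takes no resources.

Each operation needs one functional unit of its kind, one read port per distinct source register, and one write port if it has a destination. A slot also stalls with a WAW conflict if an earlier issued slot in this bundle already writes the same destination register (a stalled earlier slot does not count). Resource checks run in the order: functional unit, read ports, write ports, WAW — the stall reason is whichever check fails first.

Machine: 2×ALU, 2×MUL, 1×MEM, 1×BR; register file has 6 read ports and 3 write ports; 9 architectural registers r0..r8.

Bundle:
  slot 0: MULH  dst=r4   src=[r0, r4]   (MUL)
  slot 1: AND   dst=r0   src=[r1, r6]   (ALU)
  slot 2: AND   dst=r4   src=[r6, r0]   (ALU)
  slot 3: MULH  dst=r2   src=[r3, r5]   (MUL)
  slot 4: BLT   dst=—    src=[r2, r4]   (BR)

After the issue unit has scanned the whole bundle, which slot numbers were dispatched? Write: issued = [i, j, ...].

slot 0 (MUL): ISSUE — free A2,Mu1,Ld1,B1 rp4 wp2
slot 1 (ALU): ISSUE — free A1,Mu1,Ld1,B1 rp2 wp1
slot 2 (ALU): stall WAW — free A1,Mu1,Ld1,B1 rp2 wp1
slot 3 (MUL): ISSUE — free A1,Mu0,Ld1,B1 rp0 wp0
slot 4 (BR): stall RD_PORT — free A1,Mu0,Ld1,B1 rp0 wp0

issued = [0, 1, 3]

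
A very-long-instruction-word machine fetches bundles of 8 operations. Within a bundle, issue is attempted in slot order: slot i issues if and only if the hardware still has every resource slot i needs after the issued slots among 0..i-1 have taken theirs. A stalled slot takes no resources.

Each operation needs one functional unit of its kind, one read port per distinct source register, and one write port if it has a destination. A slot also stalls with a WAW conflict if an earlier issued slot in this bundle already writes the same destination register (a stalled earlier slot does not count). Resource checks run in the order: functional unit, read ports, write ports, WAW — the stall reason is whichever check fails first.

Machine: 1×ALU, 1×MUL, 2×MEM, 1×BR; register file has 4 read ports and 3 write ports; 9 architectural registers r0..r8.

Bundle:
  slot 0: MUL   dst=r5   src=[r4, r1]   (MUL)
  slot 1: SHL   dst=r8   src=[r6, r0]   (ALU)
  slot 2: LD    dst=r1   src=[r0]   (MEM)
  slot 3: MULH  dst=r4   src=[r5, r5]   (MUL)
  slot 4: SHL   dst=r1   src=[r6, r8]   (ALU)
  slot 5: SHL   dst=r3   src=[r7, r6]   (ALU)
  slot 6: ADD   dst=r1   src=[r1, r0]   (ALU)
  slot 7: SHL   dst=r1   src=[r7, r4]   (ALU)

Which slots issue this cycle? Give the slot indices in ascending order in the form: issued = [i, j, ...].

slot 0 (MUL): ISSUE — free A1,Mu0,Ld2,B1 rp2 wp2
slot 1 (ALU): ISSUE — free A0,Mu0,Ld2,B1 rp0 wp1
slot 2 (MEM): stall RD_PORT — free A0,Mu0,Ld2,B1 rp0 wp1
slot 3 (MUL): stall FU — free A0,Mu0,Ld2,B1 rp0 wp1
slot 4 (ALU): stall FU — free A0,Mu0,Ld2,B1 rp0 wp1
slot 5 (ALU): stall FU — free A0,Mu0,Ld2,B1 rp0 wp1
slot 6 (ALU): stall FU — free A0,Mu0,Ld2,B1 rp0 wp1
slot 7 (ALU): stall FU — free A0,Mu0,Ld2,B1 rp0 wp1

issued = [0, 1]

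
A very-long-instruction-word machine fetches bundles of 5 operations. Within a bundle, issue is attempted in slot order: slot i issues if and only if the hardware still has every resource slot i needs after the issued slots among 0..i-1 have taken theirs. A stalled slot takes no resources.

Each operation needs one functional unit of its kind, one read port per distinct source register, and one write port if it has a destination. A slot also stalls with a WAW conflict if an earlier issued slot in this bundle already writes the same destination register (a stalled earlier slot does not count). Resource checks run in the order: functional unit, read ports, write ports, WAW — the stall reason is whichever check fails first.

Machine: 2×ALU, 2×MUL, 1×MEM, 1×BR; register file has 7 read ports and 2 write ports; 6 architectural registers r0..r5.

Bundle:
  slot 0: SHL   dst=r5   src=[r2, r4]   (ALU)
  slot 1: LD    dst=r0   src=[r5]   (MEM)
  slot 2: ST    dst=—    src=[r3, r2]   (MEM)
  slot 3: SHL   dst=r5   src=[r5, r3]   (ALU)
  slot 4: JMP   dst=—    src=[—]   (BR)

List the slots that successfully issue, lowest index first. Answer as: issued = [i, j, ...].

issued = [0, 1, 4]

#0 ALU src=r2,r4 dispatched  <A:1 Mu:2 Ld:1 B:1 rd:5 wr:1>
#1 MEM src=r5 dispatched  <A:1 Mu:2 Ld:0 B:1 rd:4 wr:0>
#2 MEM src=r3,r2 held:FU  <A:1 Mu:2 Ld:0 B:1 rd:4 wr:0>
#3 ALU src=r5,r3 held:WR_PORT  <A:1 Mu:2 Ld:0 B:1 rd:4 wr:0>
#4 BR src=- dispatched  <A:1 Mu:2 Ld:0 B:0 rd:4 wr:0>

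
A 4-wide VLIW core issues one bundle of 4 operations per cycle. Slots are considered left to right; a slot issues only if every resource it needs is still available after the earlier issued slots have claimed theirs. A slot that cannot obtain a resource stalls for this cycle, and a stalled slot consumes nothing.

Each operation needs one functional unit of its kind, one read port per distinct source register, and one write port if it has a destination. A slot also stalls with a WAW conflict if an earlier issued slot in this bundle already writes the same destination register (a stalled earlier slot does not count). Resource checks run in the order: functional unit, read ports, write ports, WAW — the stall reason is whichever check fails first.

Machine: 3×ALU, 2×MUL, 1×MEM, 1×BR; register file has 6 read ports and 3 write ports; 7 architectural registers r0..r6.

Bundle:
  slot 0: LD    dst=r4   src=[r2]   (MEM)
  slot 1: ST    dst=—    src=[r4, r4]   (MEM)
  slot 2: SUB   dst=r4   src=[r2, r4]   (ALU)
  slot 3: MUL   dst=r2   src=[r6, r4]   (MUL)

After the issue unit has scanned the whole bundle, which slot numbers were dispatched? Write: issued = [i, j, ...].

issued = [0, 3]

slot 0 (MEM): ISSUE — free A3,Mu2,Ld0,B1 rp5 wp2
slot 1 (MEM): stall FU — free A3,Mu2,Ld0,B1 rp5 wp2
slot 2 (ALU): stall WAW — free A3,Mu2,Ld0,B1 rp5 wp2
slot 3 (MUL): ISSUE — free A3,Mu1,Ld0,B1 rp3 wp1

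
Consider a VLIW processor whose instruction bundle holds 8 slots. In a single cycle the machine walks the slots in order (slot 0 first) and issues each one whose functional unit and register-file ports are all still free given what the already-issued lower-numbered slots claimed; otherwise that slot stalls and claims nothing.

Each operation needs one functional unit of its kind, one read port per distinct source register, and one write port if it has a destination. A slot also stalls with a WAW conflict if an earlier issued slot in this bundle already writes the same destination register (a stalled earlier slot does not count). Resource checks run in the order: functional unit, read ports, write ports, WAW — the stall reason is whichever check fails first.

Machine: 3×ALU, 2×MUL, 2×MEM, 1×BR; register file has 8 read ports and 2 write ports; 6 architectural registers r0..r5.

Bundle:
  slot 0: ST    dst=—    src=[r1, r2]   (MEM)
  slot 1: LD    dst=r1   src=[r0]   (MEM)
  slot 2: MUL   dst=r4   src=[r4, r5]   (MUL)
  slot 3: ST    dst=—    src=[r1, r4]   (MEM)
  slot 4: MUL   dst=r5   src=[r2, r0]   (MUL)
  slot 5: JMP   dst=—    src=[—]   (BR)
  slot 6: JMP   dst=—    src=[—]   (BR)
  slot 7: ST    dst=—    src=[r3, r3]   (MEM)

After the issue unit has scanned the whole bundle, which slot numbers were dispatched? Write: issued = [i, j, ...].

(0) want 1×MEM +2rd +0wr — yes → AL3|MU2|ME1|BR1|rd6|wr2
(1) want 1×MEM +1rd +1wr — yes → AL3|MU2|ME0|BR1|rd5|wr1
(2) want 1×MUL +2rd +1wr — yes → AL3|MU1|ME0|BR1|rd3|wr0
(3) want 1×MEM +2rd +0wr — FU → AL3|MU1|ME0|BR1|rd3|wr0
(4) want 1×MUL +2rd +1wr — WR_PORT → AL3|MU1|ME0|BR1|rd3|wr0
(5) want 1×BR +0rd +0wr — yes → AL3|MU1|ME0|BR0|rd3|wr0
(6) want 1×BR +0rd +0wr — FU → AL3|MU1|ME0|BR0|rd3|wr0
(7) want 1×MEM +1rd +0wr — FU → AL3|MU1|ME0|BR0|rd3|wr0

issued = [0, 1, 2, 5]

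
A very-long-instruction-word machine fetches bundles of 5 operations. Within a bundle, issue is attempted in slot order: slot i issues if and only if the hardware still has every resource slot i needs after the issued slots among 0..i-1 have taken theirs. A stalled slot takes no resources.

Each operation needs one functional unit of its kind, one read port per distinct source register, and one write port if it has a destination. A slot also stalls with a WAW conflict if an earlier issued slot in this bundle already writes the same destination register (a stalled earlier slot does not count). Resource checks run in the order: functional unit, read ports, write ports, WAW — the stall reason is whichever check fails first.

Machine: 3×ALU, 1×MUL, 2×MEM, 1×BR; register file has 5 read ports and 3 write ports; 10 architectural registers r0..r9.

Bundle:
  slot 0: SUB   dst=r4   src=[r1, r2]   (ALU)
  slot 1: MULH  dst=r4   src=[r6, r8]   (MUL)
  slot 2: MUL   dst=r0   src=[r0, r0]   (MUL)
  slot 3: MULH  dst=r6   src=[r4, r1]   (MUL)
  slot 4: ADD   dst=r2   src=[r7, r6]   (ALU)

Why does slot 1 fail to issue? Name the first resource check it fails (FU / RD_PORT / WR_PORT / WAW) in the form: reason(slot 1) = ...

reason(slot 1) = WAW

#0 ALU src=r1,r2 dispatched  <A:2 Mu:1 Ld:2 B:1 rd:3 wr:2>
#1 MUL src=r6,r8 held:WAW  <A:2 Mu:1 Ld:2 B:1 rd:3 wr:2>
#2 MUL src=r0,r0 dispatched  <A:2 Mu:0 Ld:2 B:1 rd:2 wr:1>
#3 MUL src=r4,r1 held:FU  <A:2 Mu:0 Ld:2 B:1 rd:2 wr:1>
#4 ALU src=r7,r6 dispatched  <A:1 Mu:0 Ld:2 B:1 rd:0 wr:0>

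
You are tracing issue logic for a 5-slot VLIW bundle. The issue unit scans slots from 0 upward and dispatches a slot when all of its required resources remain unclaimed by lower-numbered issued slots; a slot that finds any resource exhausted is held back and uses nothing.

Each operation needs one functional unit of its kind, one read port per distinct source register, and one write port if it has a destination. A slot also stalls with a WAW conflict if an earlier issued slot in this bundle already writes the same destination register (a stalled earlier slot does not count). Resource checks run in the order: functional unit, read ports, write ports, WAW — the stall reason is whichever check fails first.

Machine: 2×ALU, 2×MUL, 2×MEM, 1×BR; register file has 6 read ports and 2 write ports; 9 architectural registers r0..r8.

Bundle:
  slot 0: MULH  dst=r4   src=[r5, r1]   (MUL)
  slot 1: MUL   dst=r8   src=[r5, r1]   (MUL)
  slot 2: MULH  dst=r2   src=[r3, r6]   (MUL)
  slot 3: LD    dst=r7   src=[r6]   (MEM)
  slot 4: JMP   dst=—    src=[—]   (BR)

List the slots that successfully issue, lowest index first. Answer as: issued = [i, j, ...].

#0 MUL src=r5,r1 dispatched  <A:2 Mu:1 Ld:2 B:1 rd:4 wr:1>
#1 MUL src=r5,r1 dispatched  <A:2 Mu:0 Ld:2 B:1 rd:2 wr:0>
#2 MUL src=r3,r6 held:FU  <A:2 Mu:0 Ld:2 B:1 rd:2 wr:0>
#3 MEM src=r6 held:WR_PORT  <A:2 Mu:0 Ld:2 B:1 rd:2 wr:0>
#4 BR src=- dispatched  <A:2 Mu:0 Ld:2 B:0 rd:2 wr:0>

issued = [0, 1, 4]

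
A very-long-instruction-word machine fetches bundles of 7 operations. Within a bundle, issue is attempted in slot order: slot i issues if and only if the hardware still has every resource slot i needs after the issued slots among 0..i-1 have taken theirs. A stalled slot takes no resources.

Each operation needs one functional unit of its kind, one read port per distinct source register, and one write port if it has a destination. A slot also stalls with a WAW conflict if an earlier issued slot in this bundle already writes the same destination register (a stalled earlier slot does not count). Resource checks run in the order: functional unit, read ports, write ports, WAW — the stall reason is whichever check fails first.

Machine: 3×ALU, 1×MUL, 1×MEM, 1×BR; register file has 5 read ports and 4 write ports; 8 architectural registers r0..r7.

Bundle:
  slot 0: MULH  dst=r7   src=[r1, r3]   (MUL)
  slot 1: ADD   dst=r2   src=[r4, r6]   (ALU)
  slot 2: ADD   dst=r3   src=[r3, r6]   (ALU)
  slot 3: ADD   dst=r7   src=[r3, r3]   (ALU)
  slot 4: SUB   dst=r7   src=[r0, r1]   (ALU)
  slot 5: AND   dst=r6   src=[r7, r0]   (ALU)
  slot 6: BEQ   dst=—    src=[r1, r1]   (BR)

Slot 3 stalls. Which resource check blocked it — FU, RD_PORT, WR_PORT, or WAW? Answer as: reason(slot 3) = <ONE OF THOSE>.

#0 MUL src=r1,r3 dispatched  <A:3 Mu:0 Ld:1 B:1 rd:3 wr:3>
#1 ALU src=r4,r6 dispatched  <A:2 Mu:0 Ld:1 B:1 rd:1 wr:2>
#2 ALU src=r3,r6 held:RD_PORT  <A:2 Mu:0 Ld:1 B:1 rd:1 wr:2>
#3 ALU src=r3,r3 held:WAW  <A:2 Mu:0 Ld:1 B:1 rd:1 wr:2>
#4 ALU src=r0,r1 held:RD_PORT  <A:2 Mu:0 Ld:1 B:1 rd:1 wr:2>
#5 ALU src=r7,r0 held:RD_PORT  <A:2 Mu:0 Ld:1 B:1 rd:1 wr:2>
#6 BR src=r1,r1 dispatched  <A:2 Mu:0 Ld:1 B:0 rd:0 wr:2>

reason(slot 3) = WAW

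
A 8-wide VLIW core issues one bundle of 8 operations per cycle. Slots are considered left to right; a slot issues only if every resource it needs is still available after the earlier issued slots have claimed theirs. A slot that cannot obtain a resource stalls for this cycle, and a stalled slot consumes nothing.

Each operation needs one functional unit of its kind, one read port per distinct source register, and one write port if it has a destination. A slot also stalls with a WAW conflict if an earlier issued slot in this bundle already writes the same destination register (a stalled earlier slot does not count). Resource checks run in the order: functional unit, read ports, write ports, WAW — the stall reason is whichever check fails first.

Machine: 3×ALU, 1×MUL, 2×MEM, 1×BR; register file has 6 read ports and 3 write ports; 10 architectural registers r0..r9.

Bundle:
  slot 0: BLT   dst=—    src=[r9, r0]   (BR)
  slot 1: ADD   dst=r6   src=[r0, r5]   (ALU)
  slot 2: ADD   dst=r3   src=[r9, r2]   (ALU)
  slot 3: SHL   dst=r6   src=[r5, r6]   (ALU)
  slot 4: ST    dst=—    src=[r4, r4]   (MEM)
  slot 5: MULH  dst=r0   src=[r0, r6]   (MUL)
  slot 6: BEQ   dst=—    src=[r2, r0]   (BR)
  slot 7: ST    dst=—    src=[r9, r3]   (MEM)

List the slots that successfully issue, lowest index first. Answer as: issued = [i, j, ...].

issued = [0, 1, 2]

  0. BR ⇒ go  {3A/1Mu/2Ld/0B | 4r 3w}
  1. ALU→r6 ⇒ go  {2A/1Mu/2Ld/0B | 2r 2w}
  2. ALU→r3 ⇒ go  {1A/1Mu/2Ld/0B | 0r 1w}
  3. ALU→r6 ⇒ no(RD_PORT)  {1A/1Mu/2Ld/0B | 0r 1w}
  4. MEM ⇒ no(RD_PORT)  {1A/1Mu/2Ld/0B | 0r 1w}
  5. MUL→r0 ⇒ no(RD_PORT)  {1A/1Mu/2Ld/0B | 0r 1w}
  6. BR ⇒ no(FU)  {1A/1Mu/2Ld/0B | 0r 1w}
  7. MEM ⇒ no(RD_PORT)  {1A/1Mu/2Ld/0B | 0r 1w}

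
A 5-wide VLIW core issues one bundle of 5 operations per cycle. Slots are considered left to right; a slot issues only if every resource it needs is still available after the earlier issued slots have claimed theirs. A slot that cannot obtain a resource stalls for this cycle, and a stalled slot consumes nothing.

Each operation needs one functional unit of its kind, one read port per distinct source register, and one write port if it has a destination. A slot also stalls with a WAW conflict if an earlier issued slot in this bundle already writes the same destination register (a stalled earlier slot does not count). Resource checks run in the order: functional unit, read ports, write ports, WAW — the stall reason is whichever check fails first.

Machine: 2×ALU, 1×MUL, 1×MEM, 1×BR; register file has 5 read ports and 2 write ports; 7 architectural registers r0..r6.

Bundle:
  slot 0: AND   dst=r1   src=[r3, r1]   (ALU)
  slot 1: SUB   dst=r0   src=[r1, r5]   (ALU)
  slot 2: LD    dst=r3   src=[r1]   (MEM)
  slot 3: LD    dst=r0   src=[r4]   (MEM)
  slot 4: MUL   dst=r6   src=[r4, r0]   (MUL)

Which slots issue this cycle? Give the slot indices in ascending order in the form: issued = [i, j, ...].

issued = [0, 1]

  0. ALU→r1 ⇒ go  {1A/1Mu/1Ld/1B | 3r 1w}
  1. ALU→r0 ⇒ go  {0A/1Mu/1Ld/1B | 1r 0w}
  2. MEM→r3 ⇒ no(WR_PORT)  {0A/1Mu/1Ld/1B | 1r 0w}
  3. MEM→r0 ⇒ no(WR_PORT)  {0A/1Mu/1Ld/1B | 1r 0w}
  4. MUL→r6 ⇒ no(RD_PORT)  {0A/1Mu/1Ld/1B | 1r 0w}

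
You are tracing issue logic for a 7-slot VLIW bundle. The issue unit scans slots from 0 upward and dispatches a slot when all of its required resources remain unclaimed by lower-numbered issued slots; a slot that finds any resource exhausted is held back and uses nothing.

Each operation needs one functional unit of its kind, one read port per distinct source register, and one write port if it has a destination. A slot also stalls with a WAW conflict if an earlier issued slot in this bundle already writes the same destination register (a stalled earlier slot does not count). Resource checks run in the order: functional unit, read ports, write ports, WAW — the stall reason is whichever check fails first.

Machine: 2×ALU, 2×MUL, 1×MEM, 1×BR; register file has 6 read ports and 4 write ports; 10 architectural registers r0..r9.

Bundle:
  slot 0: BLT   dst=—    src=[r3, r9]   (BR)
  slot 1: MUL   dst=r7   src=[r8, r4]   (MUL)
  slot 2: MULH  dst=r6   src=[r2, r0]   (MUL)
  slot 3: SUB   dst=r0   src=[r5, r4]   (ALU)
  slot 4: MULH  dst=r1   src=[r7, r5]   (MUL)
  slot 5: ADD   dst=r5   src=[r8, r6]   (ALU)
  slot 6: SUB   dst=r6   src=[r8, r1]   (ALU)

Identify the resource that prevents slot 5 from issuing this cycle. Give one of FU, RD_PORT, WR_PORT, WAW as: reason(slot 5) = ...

(0) want 1×BR +2rd +0wr — yes → AL2|MU2|ME1|BR0|rd4|wr4
(1) want 1×MUL +2rd +1wr — yes → AL2|MU1|ME1|BR0|rd2|wr3
(2) want 1×MUL +2rd +1wr — yes → AL2|MU0|ME1|BR0|rd0|wr2
(3) want 1×ALU +2rd +1wr — RD_PORT → AL2|MU0|ME1|BR0|rd0|wr2
(4) want 1×MUL +2rd +1wr — FU → AL2|MU0|ME1|BR0|rd0|wr2
(5) want 1×ALU +2rd +1wr — RD_PORT → AL2|MU0|ME1|BR0|rd0|wr2
(6) want 1×ALU +2rd +1wr — RD_PORT → AL2|MU0|ME1|BR0|rd0|wr2

reason(slot 5) = RD_PORT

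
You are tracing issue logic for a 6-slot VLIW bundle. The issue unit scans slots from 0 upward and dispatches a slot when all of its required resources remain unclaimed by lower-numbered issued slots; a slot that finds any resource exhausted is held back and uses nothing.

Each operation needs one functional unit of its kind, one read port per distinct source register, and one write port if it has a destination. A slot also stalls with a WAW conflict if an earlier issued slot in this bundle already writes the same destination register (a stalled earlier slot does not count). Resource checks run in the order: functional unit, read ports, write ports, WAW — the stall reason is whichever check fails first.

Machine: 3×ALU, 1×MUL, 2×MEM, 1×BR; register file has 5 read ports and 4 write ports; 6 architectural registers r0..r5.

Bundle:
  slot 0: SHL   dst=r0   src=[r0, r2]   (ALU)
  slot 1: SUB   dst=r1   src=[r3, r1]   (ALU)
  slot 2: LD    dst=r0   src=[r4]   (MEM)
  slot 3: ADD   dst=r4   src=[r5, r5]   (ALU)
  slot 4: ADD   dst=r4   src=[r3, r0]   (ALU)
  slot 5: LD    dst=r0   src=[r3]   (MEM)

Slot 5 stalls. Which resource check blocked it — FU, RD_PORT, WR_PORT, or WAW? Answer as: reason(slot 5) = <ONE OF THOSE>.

reason(slot 5) = RD_PORT

#0 ALU src=r0,r2 dispatched  <A:2 Mu:1 Ld:2 B:1 rd:3 wr:3>
#1 ALU src=r3,r1 dispatched  <A:1 Mu:1 Ld:2 B:1 rd:1 wr:2>
#2 MEM src=r4 held:WAW  <A:1 Mu:1 Ld:2 B:1 rd:1 wr:2>
#3 ALU src=r5,r5 dispatched  <A:0 Mu:1 Ld:2 B:1 rd:0 wr:1>
#4 ALU src=r3,r0 held:FU  <A:0 Mu:1 Ld:2 B:1 rd:0 wr:1>
#5 MEM src=r3 held:RD_PORT  <A:0 Mu:1 Ld:2 B:1 rd:0 wr:1>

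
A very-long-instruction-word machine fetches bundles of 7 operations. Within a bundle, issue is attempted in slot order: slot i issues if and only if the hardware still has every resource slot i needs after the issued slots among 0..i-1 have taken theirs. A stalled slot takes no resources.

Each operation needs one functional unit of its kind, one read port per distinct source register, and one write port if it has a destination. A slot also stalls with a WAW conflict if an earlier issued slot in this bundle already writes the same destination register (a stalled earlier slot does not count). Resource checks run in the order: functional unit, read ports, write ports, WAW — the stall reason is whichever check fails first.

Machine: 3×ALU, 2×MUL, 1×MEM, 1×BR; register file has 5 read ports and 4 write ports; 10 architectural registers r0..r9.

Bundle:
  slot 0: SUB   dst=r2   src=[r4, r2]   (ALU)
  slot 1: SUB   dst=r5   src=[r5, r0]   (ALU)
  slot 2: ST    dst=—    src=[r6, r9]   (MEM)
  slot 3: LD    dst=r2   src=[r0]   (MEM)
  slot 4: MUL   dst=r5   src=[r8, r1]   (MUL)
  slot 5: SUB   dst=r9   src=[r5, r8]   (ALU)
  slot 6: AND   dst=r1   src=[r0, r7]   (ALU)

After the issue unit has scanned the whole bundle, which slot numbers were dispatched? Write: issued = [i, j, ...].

issued = [0, 1]

#0 ALU src=r4,r2 dispatched  <A:2 Mu:2 Ld:1 B:1 rd:3 wr:3>
#1 ALU src=r5,r0 dispatched  <A:1 Mu:2 Ld:1 B:1 rd:1 wr:2>
#2 MEM src=r6,r9 held:RD_PORT  <A:1 Mu:2 Ld:1 B:1 rd:1 wr:2>
#3 MEM src=r0 held:WAW  <A:1 Mu:2 Ld:1 B:1 rd:1 wr:2>
#4 MUL src=r8,r1 held:RD_PORT  <A:1 Mu:2 Ld:1 B:1 rd:1 wr:2>
#5 ALU src=r5,r8 held:RD_PORT  <A:1 Mu:2 Ld:1 B:1 rd:1 wr:2>
#6 ALU src=r0,r7 held:RD_PORT  <A:1 Mu:2 Ld:1 B:1 rd:1 wr:2>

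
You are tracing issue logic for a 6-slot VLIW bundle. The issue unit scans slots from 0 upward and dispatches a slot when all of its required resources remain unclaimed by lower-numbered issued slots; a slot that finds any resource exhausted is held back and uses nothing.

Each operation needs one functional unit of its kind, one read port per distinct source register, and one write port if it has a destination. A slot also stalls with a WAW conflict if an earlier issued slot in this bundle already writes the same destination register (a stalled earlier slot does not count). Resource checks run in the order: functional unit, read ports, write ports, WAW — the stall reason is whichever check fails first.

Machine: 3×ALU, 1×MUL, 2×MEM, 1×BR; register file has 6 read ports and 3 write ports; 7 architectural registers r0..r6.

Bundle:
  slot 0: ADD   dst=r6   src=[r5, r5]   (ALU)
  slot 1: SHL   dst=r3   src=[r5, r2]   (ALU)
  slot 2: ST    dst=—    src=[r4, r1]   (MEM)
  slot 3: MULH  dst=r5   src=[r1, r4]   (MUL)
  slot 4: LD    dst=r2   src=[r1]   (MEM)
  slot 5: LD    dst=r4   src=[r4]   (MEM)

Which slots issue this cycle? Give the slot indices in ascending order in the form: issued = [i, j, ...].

issued = [0, 1, 2, 4]

[0] ALU needs rd=1 wr=1: ok; after: ALU=2 MUL=1 MEM=2 BR=1, R=5, W=2
[1] ALU needs rd=2 wr=1: ok; after: ALU=1 MUL=1 MEM=2 BR=1, R=3, W=1
[2] MEM needs rd=2 wr=0: ok; after: ALU=1 MUL=1 MEM=1 BR=1, R=1, W=1
[3] MUL needs rd=2 wr=1: RD_PORT; after: ALU=1 MUL=1 MEM=1 BR=1, R=1, W=1
[4] MEM needs rd=1 wr=1: ok; after: ALU=1 MUL=1 MEM=0 BR=1, R=0, W=0
[5] MEM needs rd=1 wr=1: FU; after: ALU=1 MUL=1 MEM=0 BR=1, R=0, W=0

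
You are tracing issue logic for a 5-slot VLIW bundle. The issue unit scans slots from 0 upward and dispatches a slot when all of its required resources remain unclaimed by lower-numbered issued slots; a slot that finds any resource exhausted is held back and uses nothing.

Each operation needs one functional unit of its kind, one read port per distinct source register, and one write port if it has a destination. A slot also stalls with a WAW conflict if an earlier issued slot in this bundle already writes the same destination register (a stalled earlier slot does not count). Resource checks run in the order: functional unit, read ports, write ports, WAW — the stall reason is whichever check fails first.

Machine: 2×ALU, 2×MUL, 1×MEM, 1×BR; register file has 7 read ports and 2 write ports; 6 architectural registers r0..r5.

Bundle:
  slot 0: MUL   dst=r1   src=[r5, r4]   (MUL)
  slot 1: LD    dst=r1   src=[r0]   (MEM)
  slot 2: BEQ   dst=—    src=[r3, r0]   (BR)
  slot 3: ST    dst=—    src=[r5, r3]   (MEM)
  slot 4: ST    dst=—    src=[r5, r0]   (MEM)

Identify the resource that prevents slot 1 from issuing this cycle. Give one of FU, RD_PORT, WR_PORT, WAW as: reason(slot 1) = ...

slot 0 (MUL): ISSUE — free A2,Mu1,Ld1,B1 rp5 wp1
slot 1 (MEM): stall WAW — free A2,Mu1,Ld1,B1 rp5 wp1
slot 2 (BR): ISSUE — free A2,Mu1,Ld1,B0 rp3 wp1
slot 3 (MEM): ISSUE — free A2,Mu1,Ld0,B0 rp1 wp1
slot 4 (MEM): stall FU — free A2,Mu1,Ld0,B0 rp1 wp1

reason(slot 1) = WAW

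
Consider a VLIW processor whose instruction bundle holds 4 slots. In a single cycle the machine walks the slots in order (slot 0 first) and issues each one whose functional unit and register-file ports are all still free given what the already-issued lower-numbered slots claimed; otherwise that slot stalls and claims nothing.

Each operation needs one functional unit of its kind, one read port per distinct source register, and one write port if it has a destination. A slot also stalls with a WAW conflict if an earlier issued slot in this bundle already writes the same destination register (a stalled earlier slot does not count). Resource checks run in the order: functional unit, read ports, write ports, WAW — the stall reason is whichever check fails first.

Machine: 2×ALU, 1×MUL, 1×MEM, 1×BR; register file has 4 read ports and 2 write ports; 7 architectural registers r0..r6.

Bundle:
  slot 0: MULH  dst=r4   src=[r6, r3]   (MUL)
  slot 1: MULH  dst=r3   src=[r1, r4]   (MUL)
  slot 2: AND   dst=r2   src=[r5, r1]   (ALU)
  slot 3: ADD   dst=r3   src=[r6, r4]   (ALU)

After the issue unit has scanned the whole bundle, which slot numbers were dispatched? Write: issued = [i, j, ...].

issued = [0, 2]

  0. MUL→r4 ⇒ go  {2A/0Mu/1Ld/1B | 2r 1w}
  1. MUL→r3 ⇒ no(FU)  {2A/0Mu/1Ld/1B | 2r 1w}
  2. ALU→r2 ⇒ go  {1A/0Mu/1Ld/1B | 0r 0w}
  3. ALU→r3 ⇒ no(RD_PORT)  {1A/0Mu/1Ld/1B | 0r 0w}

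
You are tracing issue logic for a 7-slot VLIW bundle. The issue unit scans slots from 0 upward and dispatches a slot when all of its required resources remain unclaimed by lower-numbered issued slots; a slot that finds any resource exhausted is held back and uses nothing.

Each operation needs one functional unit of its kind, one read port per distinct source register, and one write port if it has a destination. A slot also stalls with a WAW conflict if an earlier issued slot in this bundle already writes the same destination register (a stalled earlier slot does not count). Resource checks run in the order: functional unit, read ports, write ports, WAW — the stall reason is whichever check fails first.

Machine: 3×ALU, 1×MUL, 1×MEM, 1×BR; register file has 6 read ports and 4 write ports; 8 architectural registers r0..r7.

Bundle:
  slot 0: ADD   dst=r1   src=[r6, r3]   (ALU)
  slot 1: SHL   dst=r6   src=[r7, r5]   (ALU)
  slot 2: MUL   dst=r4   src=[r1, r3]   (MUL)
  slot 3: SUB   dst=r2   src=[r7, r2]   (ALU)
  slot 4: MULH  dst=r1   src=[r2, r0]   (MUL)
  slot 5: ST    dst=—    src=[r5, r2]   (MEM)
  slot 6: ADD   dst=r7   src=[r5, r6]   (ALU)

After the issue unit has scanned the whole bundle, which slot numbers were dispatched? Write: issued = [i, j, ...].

issued = [0, 1, 2]

slot 0 (ALU): ISSUE — free A2,Mu1,Ld1,B1 rp4 wp3
slot 1 (ALU): ISSUE — free A1,Mu1,Ld1,B1 rp2 wp2
slot 2 (MUL): ISSUE — free A1,Mu0,Ld1,B1 rp0 wp1
slot 3 (ALU): stall RD_PORT — free A1,Mu0,Ld1,B1 rp0 wp1
slot 4 (MUL): stall FU — free A1,Mu0,Ld1,B1 rp0 wp1
slot 5 (MEM): stall RD_PORT — free A1,Mu0,Ld1,B1 rp0 wp1
slot 6 (ALU): stall RD_PORT — free A1,Mu0,Ld1,B1 rp0 wp1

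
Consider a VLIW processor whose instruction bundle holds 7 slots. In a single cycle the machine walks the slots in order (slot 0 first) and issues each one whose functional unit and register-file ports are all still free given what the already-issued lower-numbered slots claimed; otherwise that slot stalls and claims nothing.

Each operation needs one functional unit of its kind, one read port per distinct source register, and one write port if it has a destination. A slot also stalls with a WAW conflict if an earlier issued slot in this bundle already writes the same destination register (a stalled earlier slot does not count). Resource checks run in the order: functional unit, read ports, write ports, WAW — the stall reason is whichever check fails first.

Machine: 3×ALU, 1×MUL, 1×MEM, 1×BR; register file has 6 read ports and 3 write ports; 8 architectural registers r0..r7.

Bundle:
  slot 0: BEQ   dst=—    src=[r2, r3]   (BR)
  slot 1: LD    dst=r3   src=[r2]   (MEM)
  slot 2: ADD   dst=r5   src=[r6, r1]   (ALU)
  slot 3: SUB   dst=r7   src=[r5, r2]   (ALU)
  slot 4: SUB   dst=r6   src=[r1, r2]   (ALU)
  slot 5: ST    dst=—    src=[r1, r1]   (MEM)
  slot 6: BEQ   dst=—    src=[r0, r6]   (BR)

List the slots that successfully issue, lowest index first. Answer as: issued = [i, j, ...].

(0) want 1×BR +2rd +0wr — yes → AL3|MU1|ME1|BR0|rd4|wr3
(1) want 1×MEM +1rd +1wr — yes → AL3|MU1|ME0|BR0|rd3|wr2
(2) want 1×ALU +2rd +1wr — yes → AL2|MU1|ME0|BR0|rd1|wr1
(3) want 1×ALU +2rd +1wr — RD_PORT → AL2|MU1|ME0|BR0|rd1|wr1
(4) want 1×ALU +2rd +1wr — RD_PORT → AL2|MU1|ME0|BR0|rd1|wr1
(5) want 1×MEM +1rd +0wr — FU → AL2|MU1|ME0|BR0|rd1|wr1
(6) want 1×BR +2rd +0wr — FU → AL2|MU1|ME0|BR0|rd1|wr1

issued = [0, 1, 2]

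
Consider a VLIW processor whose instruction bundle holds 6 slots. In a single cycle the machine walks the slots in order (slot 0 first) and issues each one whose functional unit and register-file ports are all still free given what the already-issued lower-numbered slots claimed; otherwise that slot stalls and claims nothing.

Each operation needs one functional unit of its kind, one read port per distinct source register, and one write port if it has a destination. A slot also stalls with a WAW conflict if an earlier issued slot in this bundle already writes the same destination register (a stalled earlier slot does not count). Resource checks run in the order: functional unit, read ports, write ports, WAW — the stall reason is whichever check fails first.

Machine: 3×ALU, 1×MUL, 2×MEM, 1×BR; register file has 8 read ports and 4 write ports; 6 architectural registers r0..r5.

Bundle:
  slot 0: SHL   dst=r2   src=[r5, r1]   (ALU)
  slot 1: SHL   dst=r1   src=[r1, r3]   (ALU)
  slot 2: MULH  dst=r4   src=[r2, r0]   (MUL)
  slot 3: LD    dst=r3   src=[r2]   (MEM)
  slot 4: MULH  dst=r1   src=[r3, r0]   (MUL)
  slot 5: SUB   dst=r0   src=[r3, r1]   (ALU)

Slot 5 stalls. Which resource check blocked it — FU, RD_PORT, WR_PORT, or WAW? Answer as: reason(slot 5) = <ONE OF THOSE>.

reason(slot 5) = RD_PORT

slot 0 (ALU): ISSUE — free A2,Mu1,Ld2,B1 rp6 wp3
slot 1 (ALU): ISSUE — free A1,Mu1,Ld2,B1 rp4 wp2
slot 2 (MUL): ISSUE — free A1,Mu0,Ld2,B1 rp2 wp1
slot 3 (MEM): ISSUE — free A1,Mu0,Ld1,B1 rp1 wp0
slot 4 (MUL): stall FU — free A1,Mu0,Ld1,B1 rp1 wp0
slot 5 (ALU): stall RD_PORT — free A1,Mu0,Ld1,B1 rp1 wp0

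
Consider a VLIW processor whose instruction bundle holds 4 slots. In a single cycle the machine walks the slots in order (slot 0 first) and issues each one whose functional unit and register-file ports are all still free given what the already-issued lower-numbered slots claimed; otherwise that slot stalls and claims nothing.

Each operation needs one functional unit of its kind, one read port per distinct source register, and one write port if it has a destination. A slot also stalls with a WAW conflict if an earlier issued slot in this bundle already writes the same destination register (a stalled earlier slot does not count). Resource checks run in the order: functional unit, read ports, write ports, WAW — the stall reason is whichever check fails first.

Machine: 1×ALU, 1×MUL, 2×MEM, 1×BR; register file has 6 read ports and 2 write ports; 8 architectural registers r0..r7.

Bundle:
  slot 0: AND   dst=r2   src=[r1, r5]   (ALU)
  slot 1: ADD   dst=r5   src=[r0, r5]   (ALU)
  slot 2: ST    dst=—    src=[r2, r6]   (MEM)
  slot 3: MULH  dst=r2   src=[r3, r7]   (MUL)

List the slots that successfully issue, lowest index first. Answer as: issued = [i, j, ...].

[0] ALU needs rd=2 wr=1: ok; after: ALU=0 MUL=1 MEM=2 BR=1, R=4, W=1
[1] ALU needs rd=2 wr=1: FU; after: ALU=0 MUL=1 MEM=2 BR=1, R=4, W=1
[2] MEM needs rd=2 wr=0: ok; after: ALU=0 MUL=1 MEM=1 BR=1, R=2, W=1
[3] MUL needs rd=2 wr=1: WAW; after: ALU=0 MUL=1 MEM=1 BR=1, R=2, W=1

issued = [0, 2]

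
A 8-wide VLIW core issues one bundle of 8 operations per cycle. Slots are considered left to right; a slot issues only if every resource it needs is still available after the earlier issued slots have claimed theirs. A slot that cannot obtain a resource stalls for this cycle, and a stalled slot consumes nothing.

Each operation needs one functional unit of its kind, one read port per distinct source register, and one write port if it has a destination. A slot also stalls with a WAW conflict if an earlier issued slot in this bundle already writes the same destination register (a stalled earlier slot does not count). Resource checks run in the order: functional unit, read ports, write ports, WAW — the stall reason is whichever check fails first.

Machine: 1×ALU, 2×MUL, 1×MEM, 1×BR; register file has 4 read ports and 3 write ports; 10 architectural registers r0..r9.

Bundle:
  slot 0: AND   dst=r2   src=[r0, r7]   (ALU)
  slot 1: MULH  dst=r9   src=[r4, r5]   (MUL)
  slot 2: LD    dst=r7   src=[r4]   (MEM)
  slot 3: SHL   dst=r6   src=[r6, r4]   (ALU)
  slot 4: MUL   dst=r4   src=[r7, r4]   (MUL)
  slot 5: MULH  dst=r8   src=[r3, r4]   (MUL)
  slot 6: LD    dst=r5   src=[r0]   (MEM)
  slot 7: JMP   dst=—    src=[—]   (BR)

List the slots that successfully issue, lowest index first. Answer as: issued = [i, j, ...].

issued = [0, 1, 7]

slot 0 (ALU): ISSUE — free A0,Mu2,Ld1,B1 rp2 wp2
slot 1 (MUL): ISSUE — free A0,Mu1,Ld1,B1 rp0 wp1
slot 2 (MEM): stall RD_PORT — free A0,Mu1,Ld1,B1 rp0 wp1
slot 3 (ALU): stall FU — free A0,Mu1,Ld1,B1 rp0 wp1
slot 4 (MUL): stall RD_PORT — free A0,Mu1,Ld1,B1 rp0 wp1
slot 5 (MUL): stall RD_PORT — free A0,Mu1,Ld1,B1 rp0 wp1
slot 6 (MEM): stall RD_PORT — free A0,Mu1,Ld1,B1 rp0 wp1
slot 7 (BR): ISSUE — free A0,Mu1,Ld1,B0 rp0 wp1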